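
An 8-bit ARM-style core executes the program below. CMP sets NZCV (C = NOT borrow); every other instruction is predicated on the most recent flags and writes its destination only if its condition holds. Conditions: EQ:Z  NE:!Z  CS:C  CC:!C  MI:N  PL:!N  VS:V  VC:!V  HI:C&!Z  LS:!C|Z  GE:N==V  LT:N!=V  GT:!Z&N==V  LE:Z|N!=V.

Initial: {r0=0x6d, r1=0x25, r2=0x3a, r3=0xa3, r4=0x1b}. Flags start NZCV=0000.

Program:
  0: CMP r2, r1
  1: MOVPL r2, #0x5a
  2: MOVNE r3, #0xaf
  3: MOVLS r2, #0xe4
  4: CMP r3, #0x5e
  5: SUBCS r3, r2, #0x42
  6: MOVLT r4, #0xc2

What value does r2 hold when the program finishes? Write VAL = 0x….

0: ✓ CMP  NZCV=0010
1: ✓ MOVPL  r2←0x5a
2: ✓ MOVNE  r3←0xaf
3: · MOVLS
4: ✓ CMP  NZCV=0011
5: ✓ SUBCS  r3←0x18
6: ✓ MOVLT  r4←0xc2

VAL = 0x5a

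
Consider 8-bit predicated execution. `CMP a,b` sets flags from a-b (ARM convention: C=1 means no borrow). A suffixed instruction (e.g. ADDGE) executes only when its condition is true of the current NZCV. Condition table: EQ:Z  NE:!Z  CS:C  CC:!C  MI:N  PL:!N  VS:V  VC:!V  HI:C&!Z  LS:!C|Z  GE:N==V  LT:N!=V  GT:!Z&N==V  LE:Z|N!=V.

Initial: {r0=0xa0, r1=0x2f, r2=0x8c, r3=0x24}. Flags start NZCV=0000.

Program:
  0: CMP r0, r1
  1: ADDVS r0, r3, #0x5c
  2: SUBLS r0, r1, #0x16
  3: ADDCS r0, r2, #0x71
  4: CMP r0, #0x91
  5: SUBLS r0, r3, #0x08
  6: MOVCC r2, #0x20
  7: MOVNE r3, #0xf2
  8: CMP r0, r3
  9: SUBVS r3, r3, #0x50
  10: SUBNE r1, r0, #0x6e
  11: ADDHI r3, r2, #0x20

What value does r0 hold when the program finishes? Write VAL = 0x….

[0] flags=0011 → (cmp)
[1] flags=0011 VS?T → r0=0x80
[2] flags=0011 LS?F → skip
[3] flags=0011 CS?T → r0=0xfd
[4] flags=0010 → (cmp)
[5] flags=0010 LS?F → skip
[6] flags=0010 CC?F → skip
[7] flags=0010 NE?T → r3=0xf2
[8] flags=0010 → (cmp)
[9] flags=0010 VS?F → skip
[10] flags=0010 NE?T → r1=0x8f
[11] flags=0010 HI?T → r3=0xac

VAL = 0xfd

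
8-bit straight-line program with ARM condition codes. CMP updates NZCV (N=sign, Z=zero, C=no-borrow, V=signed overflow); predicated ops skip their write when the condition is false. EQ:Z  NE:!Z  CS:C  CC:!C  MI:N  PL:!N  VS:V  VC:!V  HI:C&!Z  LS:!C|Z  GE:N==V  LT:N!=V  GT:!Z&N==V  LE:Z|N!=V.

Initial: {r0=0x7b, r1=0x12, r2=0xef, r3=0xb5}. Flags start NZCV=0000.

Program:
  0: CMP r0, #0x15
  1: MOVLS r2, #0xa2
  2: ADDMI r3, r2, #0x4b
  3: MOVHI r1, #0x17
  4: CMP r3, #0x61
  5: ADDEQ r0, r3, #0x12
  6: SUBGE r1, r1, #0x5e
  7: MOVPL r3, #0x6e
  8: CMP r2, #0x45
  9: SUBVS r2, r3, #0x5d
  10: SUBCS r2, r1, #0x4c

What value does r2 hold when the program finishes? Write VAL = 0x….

VAL = 0xcb

[0] flags=0010 → (cmp)
[1] flags=0010 LS?F → skip
[2] flags=0010 MI?F → skip
[3] flags=0010 HI?T → r1=0x17
[4] flags=0011 → (cmp)
[5] flags=0011 EQ?F → skip
[6] flags=0011 GE?F → skip
[7] flags=0011 PL?T → r3=0x6e
[8] flags=1010 → (cmp)
[9] flags=1010 VS?F → skip
[10] flags=1010 CS?T → r2=0xcb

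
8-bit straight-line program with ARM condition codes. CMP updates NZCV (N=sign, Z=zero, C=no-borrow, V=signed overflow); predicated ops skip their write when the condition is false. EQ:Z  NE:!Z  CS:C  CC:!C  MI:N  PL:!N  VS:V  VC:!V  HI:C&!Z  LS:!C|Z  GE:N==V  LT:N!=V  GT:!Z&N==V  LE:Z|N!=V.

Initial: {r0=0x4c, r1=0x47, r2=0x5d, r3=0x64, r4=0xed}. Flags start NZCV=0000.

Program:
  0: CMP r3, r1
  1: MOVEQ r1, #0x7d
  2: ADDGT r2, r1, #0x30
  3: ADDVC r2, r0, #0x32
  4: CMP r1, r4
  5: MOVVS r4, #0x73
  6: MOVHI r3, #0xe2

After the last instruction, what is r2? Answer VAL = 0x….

VAL = 0x7e

0: ✓ CMP  NZCV=0010
1: · MOVEQ
2: ✓ ADDGT  r2←0x77
3: ✓ ADDVC  r2←0x7e
4: ✓ CMP  NZCV=0000
5: · MOVVS
6: · MOVHI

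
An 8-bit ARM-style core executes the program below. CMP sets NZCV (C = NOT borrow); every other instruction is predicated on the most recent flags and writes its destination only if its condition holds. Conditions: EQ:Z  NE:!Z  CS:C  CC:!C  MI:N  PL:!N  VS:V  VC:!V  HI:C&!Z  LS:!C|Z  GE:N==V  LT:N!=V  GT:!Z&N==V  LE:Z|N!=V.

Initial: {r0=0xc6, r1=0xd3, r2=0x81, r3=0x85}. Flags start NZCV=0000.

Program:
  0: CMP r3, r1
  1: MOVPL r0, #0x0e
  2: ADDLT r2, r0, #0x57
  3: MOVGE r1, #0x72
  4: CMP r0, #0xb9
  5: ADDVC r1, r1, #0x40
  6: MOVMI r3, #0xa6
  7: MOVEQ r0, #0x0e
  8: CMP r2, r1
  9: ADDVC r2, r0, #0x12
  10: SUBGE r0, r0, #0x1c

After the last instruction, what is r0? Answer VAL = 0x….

VAL = 0xaa

[0] flags=1000 → (cmp)
[1] flags=1000 PL?F → skip
[2] flags=1000 LT?T → r2=0x1d
[3] flags=1000 GE?F → skip
[4] flags=0010 → (cmp)
[5] flags=0010 VC?T → r1=0x13
[6] flags=0010 MI?F → skip
[7] flags=0010 EQ?F → skip
[8] flags=0010 → (cmp)
[9] flags=0010 VC?T → r2=0xd8
[10] flags=0010 GE?T → r0=0xaa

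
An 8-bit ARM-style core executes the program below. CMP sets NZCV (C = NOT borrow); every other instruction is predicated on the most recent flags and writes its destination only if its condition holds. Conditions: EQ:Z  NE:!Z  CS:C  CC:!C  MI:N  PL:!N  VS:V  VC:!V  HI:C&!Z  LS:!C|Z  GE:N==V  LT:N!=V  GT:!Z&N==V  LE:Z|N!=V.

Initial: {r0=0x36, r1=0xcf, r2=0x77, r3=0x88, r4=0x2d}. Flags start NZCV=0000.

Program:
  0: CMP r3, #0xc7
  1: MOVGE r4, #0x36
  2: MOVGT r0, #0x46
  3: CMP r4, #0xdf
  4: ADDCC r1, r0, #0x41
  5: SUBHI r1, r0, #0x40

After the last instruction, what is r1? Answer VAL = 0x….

0: ✓ CMP  NZCV=1000
1: · MOVGE
2: · MOVGT
3: ✓ CMP  NZCV=0000
4: ✓ ADDCC  r1←0x77
5: · SUBHI

VAL = 0x77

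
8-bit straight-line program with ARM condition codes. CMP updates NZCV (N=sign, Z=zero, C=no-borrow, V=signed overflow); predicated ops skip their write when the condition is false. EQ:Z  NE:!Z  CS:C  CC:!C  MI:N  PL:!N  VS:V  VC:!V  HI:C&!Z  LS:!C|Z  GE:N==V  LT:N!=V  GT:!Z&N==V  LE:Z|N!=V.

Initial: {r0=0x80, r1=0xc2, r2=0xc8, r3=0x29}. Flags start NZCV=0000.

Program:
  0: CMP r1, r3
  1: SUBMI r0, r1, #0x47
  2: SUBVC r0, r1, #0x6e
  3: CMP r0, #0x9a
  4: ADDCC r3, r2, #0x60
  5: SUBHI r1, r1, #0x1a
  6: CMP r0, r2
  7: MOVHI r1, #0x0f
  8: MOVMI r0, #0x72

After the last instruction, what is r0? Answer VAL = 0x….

VAL = 0x72

[0] flags=1010 → (cmp)
[1] flags=1010 MI?T → r0=0x7b
[2] flags=1010 VC?T → r0=0x54
[3] flags=1001 → (cmp)
[4] flags=1001 CC?T → r3=0x28
[5] flags=1001 HI?F → skip
[6] flags=1001 → (cmp)
[7] flags=1001 HI?F → skip
[8] flags=1001 MI?T → r0=0x72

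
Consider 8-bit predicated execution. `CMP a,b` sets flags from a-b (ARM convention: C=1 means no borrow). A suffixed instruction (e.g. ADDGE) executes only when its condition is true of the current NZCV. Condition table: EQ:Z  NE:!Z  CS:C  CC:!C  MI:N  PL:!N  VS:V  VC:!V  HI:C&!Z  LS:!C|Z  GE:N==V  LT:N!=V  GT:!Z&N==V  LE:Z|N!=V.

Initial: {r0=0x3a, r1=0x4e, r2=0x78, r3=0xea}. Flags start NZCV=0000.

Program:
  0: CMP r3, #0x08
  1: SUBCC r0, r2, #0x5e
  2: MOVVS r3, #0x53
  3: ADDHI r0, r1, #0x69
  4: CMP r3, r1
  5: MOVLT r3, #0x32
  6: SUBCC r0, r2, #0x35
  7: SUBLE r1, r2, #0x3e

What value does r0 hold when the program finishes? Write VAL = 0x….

VAL = 0xb7

[0] flags=1010 → (cmp)
[1] flags=1010 CC?F → skip
[2] flags=1010 VS?F → skip
[3] flags=1010 HI?T → r0=0xb7
[4] flags=1010 → (cmp)
[5] flags=1010 LT?T → r3=0x32
[6] flags=1010 CC?F → skip
[7] flags=1010 LE?T → r1=0x3a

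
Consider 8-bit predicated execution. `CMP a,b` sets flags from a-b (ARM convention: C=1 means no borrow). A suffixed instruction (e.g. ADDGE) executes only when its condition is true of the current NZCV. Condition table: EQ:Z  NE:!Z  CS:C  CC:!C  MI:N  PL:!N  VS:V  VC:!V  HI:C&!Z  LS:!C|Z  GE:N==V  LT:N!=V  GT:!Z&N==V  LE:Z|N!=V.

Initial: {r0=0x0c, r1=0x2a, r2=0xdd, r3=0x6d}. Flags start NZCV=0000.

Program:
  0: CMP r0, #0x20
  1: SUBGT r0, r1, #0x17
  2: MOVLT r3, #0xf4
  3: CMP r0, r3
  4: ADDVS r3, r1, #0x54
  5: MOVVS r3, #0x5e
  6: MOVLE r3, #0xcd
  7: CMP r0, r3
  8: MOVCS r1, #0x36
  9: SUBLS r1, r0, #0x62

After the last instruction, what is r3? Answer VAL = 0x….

VAL = 0xf4

0: ✓ CMP  NZCV=1000
1: · SUBGT
2: ✓ MOVLT  r3←0xf4
3: ✓ CMP  NZCV=0000
4: · ADDVS
5: · MOVVS
6: · MOVLE
7: ✓ CMP  NZCV=0000
8: · MOVCS
9: ✓ SUBLS  r1←0xaa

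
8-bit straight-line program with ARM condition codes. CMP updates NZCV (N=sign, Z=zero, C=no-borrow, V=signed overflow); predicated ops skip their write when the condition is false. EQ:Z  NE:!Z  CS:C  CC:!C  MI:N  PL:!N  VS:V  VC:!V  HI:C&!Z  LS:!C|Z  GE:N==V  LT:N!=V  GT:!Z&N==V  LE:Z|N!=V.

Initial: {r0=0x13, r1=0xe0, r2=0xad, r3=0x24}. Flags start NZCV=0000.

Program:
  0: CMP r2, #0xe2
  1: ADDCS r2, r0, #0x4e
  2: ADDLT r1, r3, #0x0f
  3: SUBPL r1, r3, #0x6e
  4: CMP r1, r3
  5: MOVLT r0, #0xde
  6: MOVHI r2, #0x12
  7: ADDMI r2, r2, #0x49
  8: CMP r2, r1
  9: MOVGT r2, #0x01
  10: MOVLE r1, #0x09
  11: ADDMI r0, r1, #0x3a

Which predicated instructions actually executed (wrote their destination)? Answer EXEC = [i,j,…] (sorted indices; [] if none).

0: ✓ CMP  NZCV=1000
1: · ADDCS
2: ✓ ADDLT  r1←0x33
3: · SUBPL
4: ✓ CMP  NZCV=0010
5: · MOVLT
6: ✓ MOVHI  r2←0x12
7: · ADDMI
8: ✓ CMP  NZCV=1000
9: · MOVGT
10: ✓ MOVLE  r1←0x09
11: ✓ ADDMI  r0←0x43

EXEC = [2,6,10,11]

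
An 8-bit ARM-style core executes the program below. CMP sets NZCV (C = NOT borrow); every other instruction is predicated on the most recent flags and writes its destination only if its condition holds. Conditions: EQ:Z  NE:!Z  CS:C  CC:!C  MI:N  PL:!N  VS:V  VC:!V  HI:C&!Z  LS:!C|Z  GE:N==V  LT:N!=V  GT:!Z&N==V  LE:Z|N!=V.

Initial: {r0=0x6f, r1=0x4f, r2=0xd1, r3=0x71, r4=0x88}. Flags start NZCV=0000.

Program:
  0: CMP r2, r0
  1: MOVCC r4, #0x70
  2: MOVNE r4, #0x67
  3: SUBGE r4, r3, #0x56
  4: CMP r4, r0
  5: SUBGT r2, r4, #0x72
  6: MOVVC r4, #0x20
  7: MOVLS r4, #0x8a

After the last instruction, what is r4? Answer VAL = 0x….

VAL = 0x8a

0: ✓ CMP  NZCV=0011
1: · MOVCC
2: ✓ MOVNE  r4←0x67
3: · SUBGE
4: ✓ CMP  NZCV=1000
5: · SUBGT
6: ✓ MOVVC  r4←0x20
7: ✓ MOVLS  r4←0x8a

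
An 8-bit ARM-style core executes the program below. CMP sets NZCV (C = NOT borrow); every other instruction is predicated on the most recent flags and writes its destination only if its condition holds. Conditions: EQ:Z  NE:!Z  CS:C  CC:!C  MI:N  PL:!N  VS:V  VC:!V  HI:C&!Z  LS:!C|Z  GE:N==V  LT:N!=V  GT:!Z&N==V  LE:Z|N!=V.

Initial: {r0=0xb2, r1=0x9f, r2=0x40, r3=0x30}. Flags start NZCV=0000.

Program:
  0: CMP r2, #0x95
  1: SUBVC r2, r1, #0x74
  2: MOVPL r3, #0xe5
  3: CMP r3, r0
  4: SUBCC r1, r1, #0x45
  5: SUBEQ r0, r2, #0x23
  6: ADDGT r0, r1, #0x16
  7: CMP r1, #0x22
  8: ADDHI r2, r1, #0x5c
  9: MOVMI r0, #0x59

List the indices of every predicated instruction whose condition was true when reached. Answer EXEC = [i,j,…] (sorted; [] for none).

0: ✓ CMP  NZCV=1001
1: · SUBVC
2: · MOVPL
3: ✓ CMP  NZCV=0000
4: ✓ SUBCC  r1←0x5a
5: · SUBEQ
6: ✓ ADDGT  r0←0x70
7: ✓ CMP  NZCV=0010
8: ✓ ADDHI  r2←0xb6
9: · MOVMI

EXEC = [4,6,8]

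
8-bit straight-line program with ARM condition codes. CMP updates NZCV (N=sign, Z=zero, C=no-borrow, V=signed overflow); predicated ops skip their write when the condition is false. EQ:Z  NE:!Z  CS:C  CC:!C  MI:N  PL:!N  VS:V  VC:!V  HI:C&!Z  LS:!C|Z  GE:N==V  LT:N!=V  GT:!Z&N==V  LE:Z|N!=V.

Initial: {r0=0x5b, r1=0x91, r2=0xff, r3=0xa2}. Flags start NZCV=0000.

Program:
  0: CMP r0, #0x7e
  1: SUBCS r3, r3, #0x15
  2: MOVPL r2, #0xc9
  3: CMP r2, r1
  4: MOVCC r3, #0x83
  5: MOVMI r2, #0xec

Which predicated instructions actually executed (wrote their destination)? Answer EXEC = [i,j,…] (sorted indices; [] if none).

EXEC = []

[0] flags=1000 → (cmp)
[1] flags=1000 CS?F → skip
[2] flags=1000 PL?F → skip
[3] flags=0010 → (cmp)
[4] flags=0010 CC?F → skip
[5] flags=0010 MI?F → skip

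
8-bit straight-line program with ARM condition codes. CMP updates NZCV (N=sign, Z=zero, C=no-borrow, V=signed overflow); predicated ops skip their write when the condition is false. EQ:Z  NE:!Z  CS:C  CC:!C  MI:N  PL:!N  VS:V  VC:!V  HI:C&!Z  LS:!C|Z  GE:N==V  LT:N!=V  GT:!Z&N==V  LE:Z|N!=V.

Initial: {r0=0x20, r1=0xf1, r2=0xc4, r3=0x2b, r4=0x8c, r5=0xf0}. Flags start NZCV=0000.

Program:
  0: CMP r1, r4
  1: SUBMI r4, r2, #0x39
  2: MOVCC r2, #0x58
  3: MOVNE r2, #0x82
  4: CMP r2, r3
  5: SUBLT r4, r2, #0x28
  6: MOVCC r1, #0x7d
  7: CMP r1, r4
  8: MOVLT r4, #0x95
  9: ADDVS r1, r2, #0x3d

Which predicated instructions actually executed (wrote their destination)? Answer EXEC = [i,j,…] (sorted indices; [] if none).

EXEC = [3,5,8]

[0] flags=0010 → (cmp)
[1] flags=0010 MI?F → skip
[2] flags=0010 CC?F → skip
[3] flags=0010 NE?T → r2=0x82
[4] flags=0011 → (cmp)
[5] flags=0011 LT?T → r4=0x5a
[6] flags=0011 CC?F → skip
[7] flags=1010 → (cmp)
[8] flags=1010 LT?T → r4=0x95
[9] flags=1010 VS?F → skip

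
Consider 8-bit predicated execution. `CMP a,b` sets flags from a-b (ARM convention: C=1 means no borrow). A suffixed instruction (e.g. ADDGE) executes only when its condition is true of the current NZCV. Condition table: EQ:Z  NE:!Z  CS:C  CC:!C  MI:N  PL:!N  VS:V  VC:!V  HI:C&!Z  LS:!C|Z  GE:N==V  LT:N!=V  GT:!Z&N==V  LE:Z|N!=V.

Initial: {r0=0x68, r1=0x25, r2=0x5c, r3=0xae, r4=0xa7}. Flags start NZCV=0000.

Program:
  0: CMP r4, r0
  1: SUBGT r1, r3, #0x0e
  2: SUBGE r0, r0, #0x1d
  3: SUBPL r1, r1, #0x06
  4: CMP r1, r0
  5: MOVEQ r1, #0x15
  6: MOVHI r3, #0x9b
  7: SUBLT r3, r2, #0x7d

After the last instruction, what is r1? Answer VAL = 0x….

VAL = 0x1f

[0] flags=0011 → (cmp)
[1] flags=0011 GT?F → skip
[2] flags=0011 GE?F → skip
[3] flags=0011 PL?T → r1=0x1f
[4] flags=1000 → (cmp)
[5] flags=1000 EQ?F → skip
[6] flags=1000 HI?F → skip
[7] flags=1000 LT?T → r3=0xdf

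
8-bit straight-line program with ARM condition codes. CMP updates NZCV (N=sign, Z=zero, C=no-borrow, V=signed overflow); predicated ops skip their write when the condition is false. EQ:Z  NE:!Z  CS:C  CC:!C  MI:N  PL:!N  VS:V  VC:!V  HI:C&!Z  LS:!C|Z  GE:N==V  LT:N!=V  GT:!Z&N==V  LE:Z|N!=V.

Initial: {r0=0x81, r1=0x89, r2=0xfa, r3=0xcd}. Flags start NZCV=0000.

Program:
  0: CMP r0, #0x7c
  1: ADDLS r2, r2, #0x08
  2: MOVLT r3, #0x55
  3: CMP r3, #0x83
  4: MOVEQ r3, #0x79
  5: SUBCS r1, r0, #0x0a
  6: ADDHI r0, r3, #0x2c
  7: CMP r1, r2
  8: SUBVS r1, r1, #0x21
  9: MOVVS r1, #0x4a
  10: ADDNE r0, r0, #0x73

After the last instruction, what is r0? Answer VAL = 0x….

0: ✓ CMP  NZCV=0011
1: · ADDLS
2: ✓ MOVLT  r3←0x55
3: ✓ CMP  NZCV=1001
4: · MOVEQ
5: · SUBCS
6: · ADDHI
7: ✓ CMP  NZCV=1000
8: · SUBVS
9: · MOVVS
10: ✓ ADDNE  r0←0xf4

VAL = 0xf4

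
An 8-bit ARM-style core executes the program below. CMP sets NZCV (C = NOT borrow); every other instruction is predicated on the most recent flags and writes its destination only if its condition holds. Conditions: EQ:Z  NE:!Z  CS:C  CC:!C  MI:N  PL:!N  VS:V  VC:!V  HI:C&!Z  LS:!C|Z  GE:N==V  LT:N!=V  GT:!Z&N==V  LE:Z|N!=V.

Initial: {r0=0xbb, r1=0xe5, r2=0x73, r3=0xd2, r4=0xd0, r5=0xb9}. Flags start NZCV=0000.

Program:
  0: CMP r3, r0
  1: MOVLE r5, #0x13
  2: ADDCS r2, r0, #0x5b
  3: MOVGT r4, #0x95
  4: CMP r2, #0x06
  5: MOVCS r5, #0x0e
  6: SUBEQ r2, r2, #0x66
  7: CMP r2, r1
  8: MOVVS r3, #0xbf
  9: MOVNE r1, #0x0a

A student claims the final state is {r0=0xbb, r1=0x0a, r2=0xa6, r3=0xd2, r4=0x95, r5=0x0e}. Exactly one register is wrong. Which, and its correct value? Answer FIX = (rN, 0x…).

FIX = (r2, 0x16)

[0] flags=0010 → (cmp)
[1] flags=0010 LE?F → skip
[2] flags=0010 CS?T → r2=0x16
[3] flags=0010 GT?T → r4=0x95
[4] flags=0010 → (cmp)
[5] flags=0010 CS?T → r5=0x0e
[6] flags=0010 EQ?F → skip
[7] flags=0000 → (cmp)
[8] flags=0000 VS?F → skip
[9] flags=0000 NE?T → r1=0x0a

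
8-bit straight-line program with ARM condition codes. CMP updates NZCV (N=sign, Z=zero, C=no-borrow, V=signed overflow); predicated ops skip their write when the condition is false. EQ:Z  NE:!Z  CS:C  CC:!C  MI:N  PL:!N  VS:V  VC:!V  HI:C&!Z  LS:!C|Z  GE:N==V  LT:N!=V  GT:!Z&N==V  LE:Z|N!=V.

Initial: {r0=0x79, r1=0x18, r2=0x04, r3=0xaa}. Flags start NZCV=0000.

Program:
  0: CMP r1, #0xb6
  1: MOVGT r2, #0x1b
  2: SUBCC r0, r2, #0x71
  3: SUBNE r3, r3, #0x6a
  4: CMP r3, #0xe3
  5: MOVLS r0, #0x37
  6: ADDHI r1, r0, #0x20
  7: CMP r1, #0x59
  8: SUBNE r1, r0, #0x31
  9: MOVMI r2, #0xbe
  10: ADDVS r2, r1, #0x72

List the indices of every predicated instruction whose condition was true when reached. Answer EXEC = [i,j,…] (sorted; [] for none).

0: ✓ CMP  NZCV=0000
1: ✓ MOVGT  r2←0x1b
2: ✓ SUBCC  r0←0xaa
3: ✓ SUBNE  r3←0x40
4: ✓ CMP  NZCV=0000
5: ✓ MOVLS  r0←0x37
6: · ADDHI
7: ✓ CMP  NZCV=1000
8: ✓ SUBNE  r1←0x06
9: ✓ MOVMI  r2←0xbe
10: · ADDVS

EXEC = [1,2,3,5,8,9]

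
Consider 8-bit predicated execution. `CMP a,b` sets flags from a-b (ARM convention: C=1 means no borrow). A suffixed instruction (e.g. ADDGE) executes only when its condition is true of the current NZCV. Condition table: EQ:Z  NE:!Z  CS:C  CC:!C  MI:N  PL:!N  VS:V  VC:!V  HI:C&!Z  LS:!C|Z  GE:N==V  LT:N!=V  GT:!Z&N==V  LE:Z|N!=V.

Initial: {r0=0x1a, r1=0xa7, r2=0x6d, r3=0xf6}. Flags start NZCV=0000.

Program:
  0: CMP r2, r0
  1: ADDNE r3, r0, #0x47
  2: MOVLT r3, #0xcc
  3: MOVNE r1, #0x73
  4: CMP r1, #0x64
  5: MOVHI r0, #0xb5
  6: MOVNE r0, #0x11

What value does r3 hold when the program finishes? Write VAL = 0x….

[0] flags=0010 → (cmp)
[1] flags=0010 NE?T → r3=0x61
[2] flags=0010 LT?F → skip
[3] flags=0010 NE?T → r1=0x73
[4] flags=0010 → (cmp)
[5] flags=0010 HI?T → r0=0xb5
[6] flags=0010 NE?T → r0=0x11

VAL = 0x61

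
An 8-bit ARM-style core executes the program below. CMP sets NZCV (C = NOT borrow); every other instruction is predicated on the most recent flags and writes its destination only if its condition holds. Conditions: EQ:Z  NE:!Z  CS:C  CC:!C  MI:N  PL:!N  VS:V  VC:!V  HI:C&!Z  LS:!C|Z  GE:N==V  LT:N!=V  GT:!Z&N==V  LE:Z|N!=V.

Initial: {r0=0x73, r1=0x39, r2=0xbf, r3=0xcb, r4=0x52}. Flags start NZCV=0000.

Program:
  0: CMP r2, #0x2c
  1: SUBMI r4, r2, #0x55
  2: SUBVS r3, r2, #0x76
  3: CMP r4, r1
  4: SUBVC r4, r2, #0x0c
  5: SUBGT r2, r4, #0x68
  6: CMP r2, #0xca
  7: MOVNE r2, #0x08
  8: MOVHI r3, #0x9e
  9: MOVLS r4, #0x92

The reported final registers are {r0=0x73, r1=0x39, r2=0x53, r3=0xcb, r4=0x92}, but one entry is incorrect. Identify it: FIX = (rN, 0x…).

FIX = (r2, 0x08)

0: ✓ CMP  NZCV=1010
1: ✓ SUBMI  r4←0x6a
2: · SUBVS
3: ✓ CMP  NZCV=0010
4: ✓ SUBVC  r4←0xb3
5: ✓ SUBGT  r2←0x4b
6: ✓ CMP  NZCV=1001
7: ✓ MOVNE  r2←0x08
8: · MOVHI
9: ✓ MOVLS  r4←0x92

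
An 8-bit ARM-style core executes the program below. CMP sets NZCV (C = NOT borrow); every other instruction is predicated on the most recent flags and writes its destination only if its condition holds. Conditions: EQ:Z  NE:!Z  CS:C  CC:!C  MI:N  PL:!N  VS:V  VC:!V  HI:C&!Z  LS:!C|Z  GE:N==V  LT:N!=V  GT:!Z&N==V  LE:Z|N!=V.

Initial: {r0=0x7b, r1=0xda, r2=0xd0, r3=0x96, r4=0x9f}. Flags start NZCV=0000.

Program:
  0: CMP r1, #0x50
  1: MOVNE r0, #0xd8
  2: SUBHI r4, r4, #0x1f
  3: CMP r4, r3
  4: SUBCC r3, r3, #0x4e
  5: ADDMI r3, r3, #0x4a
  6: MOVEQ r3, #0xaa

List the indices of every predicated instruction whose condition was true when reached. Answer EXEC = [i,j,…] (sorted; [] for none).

[0] flags=1010 → (cmp)
[1] flags=1010 NE?T → r0=0xd8
[2] flags=1010 HI?T → r4=0x80
[3] flags=1000 → (cmp)
[4] flags=1000 CC?T → r3=0x48
[5] flags=1000 MI?T → r3=0x92
[6] flags=1000 EQ?F → skip

EXEC = [1,2,4,5]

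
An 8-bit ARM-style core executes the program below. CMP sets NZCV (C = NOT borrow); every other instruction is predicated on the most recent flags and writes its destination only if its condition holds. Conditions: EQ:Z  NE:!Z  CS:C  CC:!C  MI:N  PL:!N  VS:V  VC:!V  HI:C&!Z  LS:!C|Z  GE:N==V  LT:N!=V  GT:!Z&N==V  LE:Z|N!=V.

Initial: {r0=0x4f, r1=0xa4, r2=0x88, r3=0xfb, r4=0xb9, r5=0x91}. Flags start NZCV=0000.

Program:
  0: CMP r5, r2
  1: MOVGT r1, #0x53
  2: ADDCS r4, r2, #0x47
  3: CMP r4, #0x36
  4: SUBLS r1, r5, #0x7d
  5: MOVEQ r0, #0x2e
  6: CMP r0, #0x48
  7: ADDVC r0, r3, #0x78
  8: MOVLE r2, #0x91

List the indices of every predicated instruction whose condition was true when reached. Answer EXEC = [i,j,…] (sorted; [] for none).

EXEC = [1,2,7]

[0] flags=0010 → (cmp)
[1] flags=0010 GT?T → r1=0x53
[2] flags=0010 CS?T → r4=0xcf
[3] flags=1010 → (cmp)
[4] flags=1010 LS?F → skip
[5] flags=1010 EQ?F → skip
[6] flags=0010 → (cmp)
[7] flags=0010 VC?T → r0=0x73
[8] flags=0010 LE?F → skip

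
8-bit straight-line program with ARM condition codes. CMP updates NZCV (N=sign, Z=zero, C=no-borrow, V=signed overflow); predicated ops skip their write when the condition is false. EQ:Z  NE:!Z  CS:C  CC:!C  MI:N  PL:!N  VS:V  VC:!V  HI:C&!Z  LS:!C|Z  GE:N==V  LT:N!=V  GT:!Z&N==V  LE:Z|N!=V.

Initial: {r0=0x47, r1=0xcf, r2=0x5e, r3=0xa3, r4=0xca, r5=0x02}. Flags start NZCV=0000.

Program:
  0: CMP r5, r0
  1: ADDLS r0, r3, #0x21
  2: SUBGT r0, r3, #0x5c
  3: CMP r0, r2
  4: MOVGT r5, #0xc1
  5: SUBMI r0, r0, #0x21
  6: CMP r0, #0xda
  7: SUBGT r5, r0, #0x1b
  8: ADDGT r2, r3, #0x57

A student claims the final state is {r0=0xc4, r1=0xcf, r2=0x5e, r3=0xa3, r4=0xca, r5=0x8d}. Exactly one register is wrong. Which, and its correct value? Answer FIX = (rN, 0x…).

FIX = (r5, 0x02)

[0] flags=1000 → (cmp)
[1] flags=1000 LS?T → r0=0xc4
[2] flags=1000 GT?F → skip
[3] flags=0011 → (cmp)
[4] flags=0011 GT?F → skip
[5] flags=0011 MI?F → skip
[6] flags=1000 → (cmp)
[7] flags=1000 GT?F → skip
[8] flags=1000 GT?F → skip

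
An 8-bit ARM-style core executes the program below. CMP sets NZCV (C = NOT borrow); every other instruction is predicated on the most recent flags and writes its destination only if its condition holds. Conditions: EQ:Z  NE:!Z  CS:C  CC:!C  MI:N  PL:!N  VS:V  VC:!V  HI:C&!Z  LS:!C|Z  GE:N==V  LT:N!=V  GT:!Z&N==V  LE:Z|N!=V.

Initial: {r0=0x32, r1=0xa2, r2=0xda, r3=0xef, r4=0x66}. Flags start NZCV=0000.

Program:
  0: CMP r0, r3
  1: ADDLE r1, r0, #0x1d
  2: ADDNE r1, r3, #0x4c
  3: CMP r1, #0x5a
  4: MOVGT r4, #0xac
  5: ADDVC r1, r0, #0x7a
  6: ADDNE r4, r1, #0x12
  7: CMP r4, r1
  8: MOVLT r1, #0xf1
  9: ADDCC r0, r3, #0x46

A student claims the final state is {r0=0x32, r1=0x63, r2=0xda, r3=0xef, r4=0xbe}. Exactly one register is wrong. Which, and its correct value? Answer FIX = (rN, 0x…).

0: ✓ CMP  NZCV=0000
1: · ADDLE
2: ✓ ADDNE  r1←0x3b
3: ✓ CMP  NZCV=1000
4: · MOVGT
5: ✓ ADDVC  r1←0xac
6: ✓ ADDNE  r4←0xbe
7: ✓ CMP  NZCV=0010
8: · MOVLT
9: · ADDCC

FIX = (r1, 0xac)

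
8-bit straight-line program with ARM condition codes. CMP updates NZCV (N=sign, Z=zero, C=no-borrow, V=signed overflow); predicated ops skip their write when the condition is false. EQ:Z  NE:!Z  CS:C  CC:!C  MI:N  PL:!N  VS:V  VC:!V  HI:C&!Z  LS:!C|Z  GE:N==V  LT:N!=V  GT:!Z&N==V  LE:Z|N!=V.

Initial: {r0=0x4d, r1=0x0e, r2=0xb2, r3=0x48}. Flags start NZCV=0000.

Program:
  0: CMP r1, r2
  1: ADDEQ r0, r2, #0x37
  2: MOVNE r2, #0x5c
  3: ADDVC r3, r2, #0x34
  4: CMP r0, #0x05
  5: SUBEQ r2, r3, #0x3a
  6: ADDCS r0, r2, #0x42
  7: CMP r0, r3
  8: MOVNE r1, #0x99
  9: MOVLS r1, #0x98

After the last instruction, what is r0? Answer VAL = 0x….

VAL = 0x9e

0: ✓ CMP  NZCV=0000
1: · ADDEQ
2: ✓ MOVNE  r2←0x5c
3: ✓ ADDVC  r3←0x90
4: ✓ CMP  NZCV=0010
5: · SUBEQ
6: ✓ ADDCS  r0←0x9e
7: ✓ CMP  NZCV=0010
8: ✓ MOVNE  r1←0x99
9: · MOVLS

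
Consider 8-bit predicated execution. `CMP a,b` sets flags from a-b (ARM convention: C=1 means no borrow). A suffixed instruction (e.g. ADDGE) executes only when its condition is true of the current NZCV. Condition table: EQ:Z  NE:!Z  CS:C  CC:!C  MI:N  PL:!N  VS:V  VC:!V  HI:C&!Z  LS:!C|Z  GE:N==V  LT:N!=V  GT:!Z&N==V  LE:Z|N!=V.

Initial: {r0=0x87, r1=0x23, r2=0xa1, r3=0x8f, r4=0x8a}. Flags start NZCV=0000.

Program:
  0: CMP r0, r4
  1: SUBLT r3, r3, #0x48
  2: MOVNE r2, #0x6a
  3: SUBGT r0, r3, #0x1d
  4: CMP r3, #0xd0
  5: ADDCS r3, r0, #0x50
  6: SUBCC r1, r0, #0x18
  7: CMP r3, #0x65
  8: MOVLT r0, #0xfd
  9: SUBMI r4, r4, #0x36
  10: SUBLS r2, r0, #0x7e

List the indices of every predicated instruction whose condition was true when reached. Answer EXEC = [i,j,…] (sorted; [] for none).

EXEC = [1,2,6,8,9,10]

[0] flags=1000 → (cmp)
[1] flags=1000 LT?T → r3=0x47
[2] flags=1000 NE?T → r2=0x6a
[3] flags=1000 GT?F → skip
[4] flags=0000 → (cmp)
[5] flags=0000 CS?F → skip
[6] flags=0000 CC?T → r1=0x6f
[7] flags=1000 → (cmp)
[8] flags=1000 LT?T → r0=0xfd
[9] flags=1000 MI?T → r4=0x54
[10] flags=1000 LS?T → r2=0x7f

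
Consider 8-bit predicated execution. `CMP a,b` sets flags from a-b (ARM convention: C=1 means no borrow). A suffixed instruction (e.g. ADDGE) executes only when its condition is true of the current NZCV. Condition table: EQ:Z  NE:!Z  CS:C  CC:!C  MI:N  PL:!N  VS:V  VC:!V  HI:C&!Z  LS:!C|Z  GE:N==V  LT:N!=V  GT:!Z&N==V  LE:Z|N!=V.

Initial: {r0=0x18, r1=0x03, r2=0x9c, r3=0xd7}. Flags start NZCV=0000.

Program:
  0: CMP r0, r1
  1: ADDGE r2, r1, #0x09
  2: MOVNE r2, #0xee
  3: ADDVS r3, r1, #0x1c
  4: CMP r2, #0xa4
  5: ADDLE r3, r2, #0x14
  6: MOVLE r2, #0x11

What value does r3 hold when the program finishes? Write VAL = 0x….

VAL = 0xd7

0: ✓ CMP  NZCV=0010
1: ✓ ADDGE  r2←0x0c
2: ✓ MOVNE  r2←0xee
3: · ADDVS
4: ✓ CMP  NZCV=0010
5: · ADDLE
6: · MOVLE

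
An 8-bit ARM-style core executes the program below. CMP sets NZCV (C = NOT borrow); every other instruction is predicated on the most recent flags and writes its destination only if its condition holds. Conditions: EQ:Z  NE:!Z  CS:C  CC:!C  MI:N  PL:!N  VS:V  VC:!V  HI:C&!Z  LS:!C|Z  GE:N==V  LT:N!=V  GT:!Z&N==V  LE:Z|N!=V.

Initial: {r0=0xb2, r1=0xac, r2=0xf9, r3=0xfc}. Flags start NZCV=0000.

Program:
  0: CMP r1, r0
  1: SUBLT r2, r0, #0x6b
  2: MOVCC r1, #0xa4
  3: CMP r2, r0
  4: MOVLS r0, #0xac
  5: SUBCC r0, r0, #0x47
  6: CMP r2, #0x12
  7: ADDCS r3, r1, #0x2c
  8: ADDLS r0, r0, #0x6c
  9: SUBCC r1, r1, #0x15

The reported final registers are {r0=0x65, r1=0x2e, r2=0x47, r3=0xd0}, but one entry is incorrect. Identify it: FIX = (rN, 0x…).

FIX = (r1, 0xa4)

0: ✓ CMP  NZCV=1000
1: ✓ SUBLT  r2←0x47
2: ✓ MOVCC  r1←0xa4
3: ✓ CMP  NZCV=1001
4: ✓ MOVLS  r0←0xac
5: ✓ SUBCC  r0←0x65
6: ✓ CMP  NZCV=0010
7: ✓ ADDCS  r3←0xd0
8: · ADDLS
9: · SUBCC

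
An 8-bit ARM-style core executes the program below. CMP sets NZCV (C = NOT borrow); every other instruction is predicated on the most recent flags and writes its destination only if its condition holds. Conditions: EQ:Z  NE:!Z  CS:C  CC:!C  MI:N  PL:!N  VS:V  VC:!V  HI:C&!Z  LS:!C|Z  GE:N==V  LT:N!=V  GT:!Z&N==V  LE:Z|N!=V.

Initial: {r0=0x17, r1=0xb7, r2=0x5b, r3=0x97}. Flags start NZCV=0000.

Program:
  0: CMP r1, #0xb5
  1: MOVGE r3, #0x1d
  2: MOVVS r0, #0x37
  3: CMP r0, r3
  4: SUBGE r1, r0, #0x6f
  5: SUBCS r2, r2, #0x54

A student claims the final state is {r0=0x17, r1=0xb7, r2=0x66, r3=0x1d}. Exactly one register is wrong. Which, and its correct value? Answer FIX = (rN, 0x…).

FIX = (r2, 0x5b)

0: ✓ CMP  NZCV=0010
1: ✓ MOVGE  r3←0x1d
2: · MOVVS
3: ✓ CMP  NZCV=1000
4: · SUBGE
5: · SUBCS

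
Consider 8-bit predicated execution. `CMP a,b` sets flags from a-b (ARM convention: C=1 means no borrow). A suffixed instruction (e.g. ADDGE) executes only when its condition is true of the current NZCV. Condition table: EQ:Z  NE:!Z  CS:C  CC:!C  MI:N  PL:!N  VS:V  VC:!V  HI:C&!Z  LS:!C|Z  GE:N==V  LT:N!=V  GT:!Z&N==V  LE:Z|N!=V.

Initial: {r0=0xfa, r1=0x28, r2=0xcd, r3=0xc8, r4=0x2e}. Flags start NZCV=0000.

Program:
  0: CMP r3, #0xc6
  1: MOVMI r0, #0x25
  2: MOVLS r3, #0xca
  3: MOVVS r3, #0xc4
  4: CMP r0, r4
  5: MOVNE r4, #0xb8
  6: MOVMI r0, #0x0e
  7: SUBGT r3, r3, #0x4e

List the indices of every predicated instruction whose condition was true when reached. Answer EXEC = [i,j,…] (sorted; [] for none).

0: ✓ CMP  NZCV=0010
1: · MOVMI
2: · MOVLS
3: · MOVVS
4: ✓ CMP  NZCV=1010
5: ✓ MOVNE  r4←0xb8
6: ✓ MOVMI  r0←0x0e
7: · SUBGT

EXEC = [5,6]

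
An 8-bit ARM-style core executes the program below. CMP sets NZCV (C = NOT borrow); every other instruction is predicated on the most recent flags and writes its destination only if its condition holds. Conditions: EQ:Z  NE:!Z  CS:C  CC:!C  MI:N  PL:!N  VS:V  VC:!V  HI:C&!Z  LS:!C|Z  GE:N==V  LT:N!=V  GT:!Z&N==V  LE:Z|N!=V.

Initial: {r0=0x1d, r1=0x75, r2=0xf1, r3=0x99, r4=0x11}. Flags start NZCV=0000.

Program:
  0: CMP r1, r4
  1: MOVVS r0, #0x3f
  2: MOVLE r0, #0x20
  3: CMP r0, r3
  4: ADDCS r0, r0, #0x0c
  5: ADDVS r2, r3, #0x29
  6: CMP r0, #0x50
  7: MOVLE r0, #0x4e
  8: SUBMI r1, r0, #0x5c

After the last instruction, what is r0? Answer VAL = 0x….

VAL = 0x4e

[0] flags=0010 → (cmp)
[1] flags=0010 VS?F → skip
[2] flags=0010 LE?F → skip
[3] flags=1001 → (cmp)
[4] flags=1001 CS?F → skip
[5] flags=1001 VS?T → r2=0xc2
[6] flags=1000 → (cmp)
[7] flags=1000 LE?T → r0=0x4e
[8] flags=1000 MI?T → r1=0xf2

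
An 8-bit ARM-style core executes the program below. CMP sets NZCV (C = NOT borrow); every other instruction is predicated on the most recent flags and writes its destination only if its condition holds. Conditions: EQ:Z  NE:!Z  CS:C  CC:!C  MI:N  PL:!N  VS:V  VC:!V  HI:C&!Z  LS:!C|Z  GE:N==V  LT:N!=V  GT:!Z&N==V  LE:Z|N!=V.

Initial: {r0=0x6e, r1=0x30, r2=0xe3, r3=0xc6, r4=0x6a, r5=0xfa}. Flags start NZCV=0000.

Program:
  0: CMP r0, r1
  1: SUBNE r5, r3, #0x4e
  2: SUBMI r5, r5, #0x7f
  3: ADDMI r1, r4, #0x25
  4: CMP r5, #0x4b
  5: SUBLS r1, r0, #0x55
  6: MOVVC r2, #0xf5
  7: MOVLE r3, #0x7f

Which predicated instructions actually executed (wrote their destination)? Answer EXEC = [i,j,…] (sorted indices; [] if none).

0: ✓ CMP  NZCV=0010
1: ✓ SUBNE  r5←0x78
2: · SUBMI
3: · ADDMI
4: ✓ CMP  NZCV=0010
5: · SUBLS
6: ✓ MOVVC  r2←0xf5
7: · MOVLE

EXEC = [1,6]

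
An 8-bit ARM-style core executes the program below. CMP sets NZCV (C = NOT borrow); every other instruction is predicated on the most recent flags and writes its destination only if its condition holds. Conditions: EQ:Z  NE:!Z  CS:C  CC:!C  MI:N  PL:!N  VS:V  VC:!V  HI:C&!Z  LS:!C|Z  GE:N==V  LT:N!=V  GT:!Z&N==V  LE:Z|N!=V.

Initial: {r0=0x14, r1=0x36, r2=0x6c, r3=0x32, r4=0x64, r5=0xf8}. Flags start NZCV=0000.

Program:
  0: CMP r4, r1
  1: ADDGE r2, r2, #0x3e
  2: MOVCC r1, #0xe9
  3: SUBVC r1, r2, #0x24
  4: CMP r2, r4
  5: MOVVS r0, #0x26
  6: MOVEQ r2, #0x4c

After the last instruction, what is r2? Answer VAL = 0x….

VAL = 0xaa

0: ✓ CMP  NZCV=0010
1: ✓ ADDGE  r2←0xaa
2: · MOVCC
3: ✓ SUBVC  r1←0x86
4: ✓ CMP  NZCV=0011
5: ✓ MOVVS  r0←0x26
6: · MOVEQ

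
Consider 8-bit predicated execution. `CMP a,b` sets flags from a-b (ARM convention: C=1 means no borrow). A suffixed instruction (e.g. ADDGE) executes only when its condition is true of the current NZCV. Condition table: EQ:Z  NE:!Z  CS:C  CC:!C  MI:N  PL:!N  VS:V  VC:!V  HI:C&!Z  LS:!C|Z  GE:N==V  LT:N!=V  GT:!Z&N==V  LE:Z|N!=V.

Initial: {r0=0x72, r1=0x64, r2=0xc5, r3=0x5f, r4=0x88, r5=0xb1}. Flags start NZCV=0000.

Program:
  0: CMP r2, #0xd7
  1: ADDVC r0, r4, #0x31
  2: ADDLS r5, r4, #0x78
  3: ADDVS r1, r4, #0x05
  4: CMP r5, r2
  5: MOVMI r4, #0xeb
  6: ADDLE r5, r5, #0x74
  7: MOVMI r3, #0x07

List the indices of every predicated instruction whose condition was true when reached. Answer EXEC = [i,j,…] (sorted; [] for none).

EXEC = [1,2]

0: ✓ CMP  NZCV=1000
1: ✓ ADDVC  r0←0xb9
2: ✓ ADDLS  r5←0x00
3: · ADDVS
4: ✓ CMP  NZCV=0000
5: · MOVMI
6: · ADDLE
7: · MOVMI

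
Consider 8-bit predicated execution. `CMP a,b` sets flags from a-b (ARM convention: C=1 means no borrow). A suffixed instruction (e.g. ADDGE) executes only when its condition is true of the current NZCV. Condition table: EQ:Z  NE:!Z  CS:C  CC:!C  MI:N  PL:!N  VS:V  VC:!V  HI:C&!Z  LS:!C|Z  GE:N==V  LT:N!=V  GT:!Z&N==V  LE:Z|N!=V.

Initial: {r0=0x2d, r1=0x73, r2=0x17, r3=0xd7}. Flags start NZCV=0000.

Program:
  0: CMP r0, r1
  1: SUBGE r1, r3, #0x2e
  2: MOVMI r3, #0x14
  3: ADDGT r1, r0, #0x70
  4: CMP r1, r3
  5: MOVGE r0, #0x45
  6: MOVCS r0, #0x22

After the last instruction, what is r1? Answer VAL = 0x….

0: ✓ CMP  NZCV=1000
1: · SUBGE
2: ✓ MOVMI  r3←0x14
3: · ADDGT
4: ✓ CMP  NZCV=0010
5: ✓ MOVGE  r0←0x45
6: ✓ MOVCS  r0←0x22

VAL = 0x73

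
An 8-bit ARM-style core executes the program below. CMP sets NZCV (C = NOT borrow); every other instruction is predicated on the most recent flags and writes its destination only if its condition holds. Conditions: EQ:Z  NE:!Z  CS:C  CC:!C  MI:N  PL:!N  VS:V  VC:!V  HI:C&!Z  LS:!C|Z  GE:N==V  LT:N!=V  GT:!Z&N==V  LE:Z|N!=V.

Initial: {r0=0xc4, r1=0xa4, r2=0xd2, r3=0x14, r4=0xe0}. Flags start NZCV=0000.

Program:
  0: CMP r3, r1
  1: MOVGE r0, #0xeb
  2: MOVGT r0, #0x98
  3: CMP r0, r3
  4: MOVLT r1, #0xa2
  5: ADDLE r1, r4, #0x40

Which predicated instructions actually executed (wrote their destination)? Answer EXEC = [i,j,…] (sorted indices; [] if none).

0: ✓ CMP  NZCV=0000
1: ✓ MOVGE  r0←0xeb
2: ✓ MOVGT  r0←0x98
3: ✓ CMP  NZCV=1010
4: ✓ MOVLT  r1←0xa2
5: ✓ ADDLE  r1←0x20

EXEC = [1,2,4,5]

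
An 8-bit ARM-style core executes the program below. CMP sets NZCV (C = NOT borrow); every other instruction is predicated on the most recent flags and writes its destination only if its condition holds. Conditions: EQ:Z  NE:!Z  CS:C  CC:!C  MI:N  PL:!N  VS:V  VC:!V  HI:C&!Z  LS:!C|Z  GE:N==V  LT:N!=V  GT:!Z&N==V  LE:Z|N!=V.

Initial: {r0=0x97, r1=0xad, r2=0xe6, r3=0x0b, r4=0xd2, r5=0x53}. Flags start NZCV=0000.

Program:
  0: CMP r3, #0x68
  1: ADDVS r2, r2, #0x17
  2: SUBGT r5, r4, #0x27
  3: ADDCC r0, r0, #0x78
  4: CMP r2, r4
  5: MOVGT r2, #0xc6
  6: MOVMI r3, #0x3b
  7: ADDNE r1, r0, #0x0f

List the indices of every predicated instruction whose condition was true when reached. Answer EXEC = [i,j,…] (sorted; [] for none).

0: ✓ CMP  NZCV=1000
1: · ADDVS
2: · SUBGT
3: ✓ ADDCC  r0←0x0f
4: ✓ CMP  NZCV=0010
5: ✓ MOVGT  r2←0xc6
6: · MOVMI
7: ✓ ADDNE  r1←0x1e

EXEC = [3,5,7]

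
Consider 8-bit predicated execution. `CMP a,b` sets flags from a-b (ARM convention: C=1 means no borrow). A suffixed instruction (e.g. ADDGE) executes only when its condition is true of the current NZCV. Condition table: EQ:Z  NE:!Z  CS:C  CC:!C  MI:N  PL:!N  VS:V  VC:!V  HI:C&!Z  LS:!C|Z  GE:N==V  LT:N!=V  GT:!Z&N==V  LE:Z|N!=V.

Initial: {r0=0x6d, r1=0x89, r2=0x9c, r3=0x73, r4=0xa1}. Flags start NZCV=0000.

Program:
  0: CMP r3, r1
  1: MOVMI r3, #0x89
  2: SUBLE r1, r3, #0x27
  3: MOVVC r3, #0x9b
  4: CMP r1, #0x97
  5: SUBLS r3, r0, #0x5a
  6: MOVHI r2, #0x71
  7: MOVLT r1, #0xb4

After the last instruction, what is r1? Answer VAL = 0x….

VAL = 0xb4

[0] flags=1001 → (cmp)
[1] flags=1001 MI?T → r3=0x89
[2] flags=1001 LE?F → skip
[3] flags=1001 VC?F → skip
[4] flags=1000 → (cmp)
[5] flags=1000 LS?T → r3=0x13
[6] flags=1000 HI?F → skip
[7] flags=1000 LT?T → r1=0xb4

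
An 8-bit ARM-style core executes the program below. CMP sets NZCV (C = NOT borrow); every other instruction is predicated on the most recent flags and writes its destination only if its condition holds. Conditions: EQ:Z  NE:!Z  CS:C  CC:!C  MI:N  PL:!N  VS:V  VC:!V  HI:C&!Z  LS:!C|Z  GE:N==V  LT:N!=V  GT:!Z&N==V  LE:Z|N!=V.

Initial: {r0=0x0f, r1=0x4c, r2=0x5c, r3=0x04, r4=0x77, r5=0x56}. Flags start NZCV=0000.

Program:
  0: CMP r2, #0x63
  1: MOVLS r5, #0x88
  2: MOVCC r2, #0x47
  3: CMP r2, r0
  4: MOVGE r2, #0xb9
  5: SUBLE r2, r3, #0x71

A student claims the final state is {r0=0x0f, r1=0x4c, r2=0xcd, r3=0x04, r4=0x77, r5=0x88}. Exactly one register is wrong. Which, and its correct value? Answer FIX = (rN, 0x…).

FIX = (r2, 0xb9)

0: ✓ CMP  NZCV=1000
1: ✓ MOVLS  r5←0x88
2: ✓ MOVCC  r2←0x47
3: ✓ CMP  NZCV=0010
4: ✓ MOVGE  r2←0xb9
5: · SUBLE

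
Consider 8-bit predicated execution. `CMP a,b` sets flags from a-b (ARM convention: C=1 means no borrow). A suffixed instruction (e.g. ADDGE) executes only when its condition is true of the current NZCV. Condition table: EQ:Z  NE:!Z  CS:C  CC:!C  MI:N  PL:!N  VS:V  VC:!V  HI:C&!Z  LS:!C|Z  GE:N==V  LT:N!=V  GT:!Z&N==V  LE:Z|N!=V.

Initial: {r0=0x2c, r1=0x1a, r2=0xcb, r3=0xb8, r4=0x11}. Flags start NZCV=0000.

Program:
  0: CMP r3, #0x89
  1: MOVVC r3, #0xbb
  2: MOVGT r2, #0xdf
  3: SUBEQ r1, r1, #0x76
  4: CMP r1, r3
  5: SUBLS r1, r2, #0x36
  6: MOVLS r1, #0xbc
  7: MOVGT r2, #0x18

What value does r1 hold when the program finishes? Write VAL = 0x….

[0] flags=0010 → (cmp)
[1] flags=0010 VC?T → r3=0xbb
[2] flags=0010 GT?T → r2=0xdf
[3] flags=0010 EQ?F → skip
[4] flags=0000 → (cmp)
[5] flags=0000 LS?T → r1=0xa9
[6] flags=0000 LS?T → r1=0xbc
[7] flags=0000 GT?T → r2=0x18

VAL = 0xbc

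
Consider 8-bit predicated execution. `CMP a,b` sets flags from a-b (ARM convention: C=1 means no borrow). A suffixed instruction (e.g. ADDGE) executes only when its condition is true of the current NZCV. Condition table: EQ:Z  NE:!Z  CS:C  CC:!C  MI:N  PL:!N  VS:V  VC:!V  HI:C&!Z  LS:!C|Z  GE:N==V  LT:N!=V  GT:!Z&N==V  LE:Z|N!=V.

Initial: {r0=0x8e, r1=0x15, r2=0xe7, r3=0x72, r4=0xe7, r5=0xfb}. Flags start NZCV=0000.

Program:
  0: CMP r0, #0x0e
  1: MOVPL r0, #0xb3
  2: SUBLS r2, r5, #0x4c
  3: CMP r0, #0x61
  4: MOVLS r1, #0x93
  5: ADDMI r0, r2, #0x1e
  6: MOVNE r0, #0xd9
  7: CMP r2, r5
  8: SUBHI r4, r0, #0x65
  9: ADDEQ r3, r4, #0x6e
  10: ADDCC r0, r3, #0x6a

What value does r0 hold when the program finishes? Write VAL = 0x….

0: ✓ CMP  NZCV=1010
1: · MOVPL
2: · SUBLS
3: ✓ CMP  NZCV=0011
4: · MOVLS
5: · ADDMI
6: ✓ MOVNE  r0←0xd9
7: ✓ CMP  NZCV=1000
8: · SUBHI
9: · ADDEQ
10: ✓ ADDCC  r0←0xdc

VAL = 0xdc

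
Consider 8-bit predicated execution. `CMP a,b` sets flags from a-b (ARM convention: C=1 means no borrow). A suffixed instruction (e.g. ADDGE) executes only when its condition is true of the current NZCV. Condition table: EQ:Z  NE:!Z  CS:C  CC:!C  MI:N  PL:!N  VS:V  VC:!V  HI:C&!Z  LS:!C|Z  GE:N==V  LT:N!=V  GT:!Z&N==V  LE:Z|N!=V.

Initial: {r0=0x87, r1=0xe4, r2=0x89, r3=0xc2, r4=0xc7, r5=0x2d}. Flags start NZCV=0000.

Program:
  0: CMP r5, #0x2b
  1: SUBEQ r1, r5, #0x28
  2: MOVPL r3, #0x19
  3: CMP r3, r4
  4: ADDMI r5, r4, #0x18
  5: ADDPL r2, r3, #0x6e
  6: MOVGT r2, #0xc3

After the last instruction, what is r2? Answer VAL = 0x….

0: ✓ CMP  NZCV=0010
1: · SUBEQ
2: ✓ MOVPL  r3←0x19
3: ✓ CMP  NZCV=0000
4: · ADDMI
5: ✓ ADDPL  r2←0x87
6: ✓ MOVGT  r2←0xc3

VAL = 0xc3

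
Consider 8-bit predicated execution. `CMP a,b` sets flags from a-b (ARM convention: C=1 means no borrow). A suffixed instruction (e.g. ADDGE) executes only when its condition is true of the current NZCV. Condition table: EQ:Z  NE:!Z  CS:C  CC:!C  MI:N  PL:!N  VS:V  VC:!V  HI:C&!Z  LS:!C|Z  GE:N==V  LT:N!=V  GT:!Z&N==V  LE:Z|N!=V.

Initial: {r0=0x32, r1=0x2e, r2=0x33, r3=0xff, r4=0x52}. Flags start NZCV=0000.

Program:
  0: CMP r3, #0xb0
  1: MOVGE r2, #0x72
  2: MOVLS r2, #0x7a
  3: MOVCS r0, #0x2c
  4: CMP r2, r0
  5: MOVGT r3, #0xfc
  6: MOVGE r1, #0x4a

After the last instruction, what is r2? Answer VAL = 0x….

VAL = 0x72

[0] flags=0010 → (cmp)
[1] flags=0010 GE?T → r2=0x72
[2] flags=0010 LS?F → skip
[3] flags=0010 CS?T → r0=0x2c
[4] flags=0010 → (cmp)
[5] flags=0010 GT?T → r3=0xfc
[6] flags=0010 GE?T → r1=0x4a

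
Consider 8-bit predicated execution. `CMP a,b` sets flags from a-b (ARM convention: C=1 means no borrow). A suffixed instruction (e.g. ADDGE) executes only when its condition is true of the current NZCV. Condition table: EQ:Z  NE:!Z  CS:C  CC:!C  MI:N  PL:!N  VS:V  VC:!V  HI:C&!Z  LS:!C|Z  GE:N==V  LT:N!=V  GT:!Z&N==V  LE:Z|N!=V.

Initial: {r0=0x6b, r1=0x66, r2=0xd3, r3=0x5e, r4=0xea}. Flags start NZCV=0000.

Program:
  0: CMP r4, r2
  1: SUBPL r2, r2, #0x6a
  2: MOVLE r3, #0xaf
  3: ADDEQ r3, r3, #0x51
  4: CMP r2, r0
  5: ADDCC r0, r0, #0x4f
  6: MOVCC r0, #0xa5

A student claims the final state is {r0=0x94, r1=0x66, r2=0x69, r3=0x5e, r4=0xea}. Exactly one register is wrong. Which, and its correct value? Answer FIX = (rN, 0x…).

0: ✓ CMP  NZCV=0010
1: ✓ SUBPL  r2←0x69
2: · MOVLE
3: · ADDEQ
4: ✓ CMP  NZCV=1000
5: ✓ ADDCC  r0←0xba
6: ✓ MOVCC  r0←0xa5

FIX = (r0, 0xa5)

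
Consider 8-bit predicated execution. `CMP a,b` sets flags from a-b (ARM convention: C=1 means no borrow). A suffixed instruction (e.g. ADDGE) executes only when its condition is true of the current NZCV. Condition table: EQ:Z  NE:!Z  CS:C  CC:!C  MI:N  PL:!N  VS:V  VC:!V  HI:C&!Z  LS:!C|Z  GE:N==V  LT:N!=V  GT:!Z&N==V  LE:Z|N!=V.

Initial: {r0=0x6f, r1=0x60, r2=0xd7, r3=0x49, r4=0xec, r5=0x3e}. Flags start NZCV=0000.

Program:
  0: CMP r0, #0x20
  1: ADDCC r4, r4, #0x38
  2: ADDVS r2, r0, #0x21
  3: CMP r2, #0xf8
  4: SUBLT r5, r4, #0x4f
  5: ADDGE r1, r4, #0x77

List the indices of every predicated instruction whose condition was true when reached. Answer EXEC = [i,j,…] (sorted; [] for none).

0: ✓ CMP  NZCV=0010
1: · ADDCC
2: · ADDVS
3: ✓ CMP  NZCV=1000
4: ✓ SUBLT  r5←0x9d
5: · ADDGE

EXEC = [4]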